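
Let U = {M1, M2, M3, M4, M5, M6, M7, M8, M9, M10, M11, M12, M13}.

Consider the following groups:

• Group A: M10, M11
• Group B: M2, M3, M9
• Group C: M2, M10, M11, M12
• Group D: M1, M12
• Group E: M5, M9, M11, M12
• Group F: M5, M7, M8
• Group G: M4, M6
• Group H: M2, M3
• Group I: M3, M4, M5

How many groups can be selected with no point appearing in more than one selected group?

5

A, D, F, G, H are pairwise disjoint (A={M10,M11}; D={M1,M12}; F={M5,M7,M8}; G={M4,M6}; H={M2,M3}).
Every remaining group overlaps one of these, and no 6 of the listed groups are pairwise disjoint, so 5 is the maximum.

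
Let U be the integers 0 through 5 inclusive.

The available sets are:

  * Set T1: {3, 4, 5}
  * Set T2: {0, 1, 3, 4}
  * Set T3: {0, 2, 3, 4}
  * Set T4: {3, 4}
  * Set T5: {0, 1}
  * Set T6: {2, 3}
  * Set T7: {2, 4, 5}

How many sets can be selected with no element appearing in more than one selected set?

2

T5, T6 are pairwise disjoint (T5={0,1}; T6={2,3}).
Every remaining set overlaps one of these, and no 3 of the listed sets are pairwise disjoint, so 2 is the maximum.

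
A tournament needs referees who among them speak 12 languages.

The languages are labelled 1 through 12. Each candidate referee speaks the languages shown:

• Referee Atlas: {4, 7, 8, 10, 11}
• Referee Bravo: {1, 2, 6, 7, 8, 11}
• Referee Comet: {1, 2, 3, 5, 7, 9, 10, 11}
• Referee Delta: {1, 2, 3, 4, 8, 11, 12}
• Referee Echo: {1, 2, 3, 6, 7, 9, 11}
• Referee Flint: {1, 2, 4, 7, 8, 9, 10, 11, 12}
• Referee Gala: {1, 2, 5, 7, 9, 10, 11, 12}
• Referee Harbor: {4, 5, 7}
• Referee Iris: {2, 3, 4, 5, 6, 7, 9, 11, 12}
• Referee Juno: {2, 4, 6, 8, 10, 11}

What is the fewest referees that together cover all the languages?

2

Flint and Iris together: Flint ∪ Iris = {1, 2, 3, 4, 5, 6, 7, 8, 9, 10, 11, 12} — every language is covered.
No single referee has all 12 languages (the largest, Flint, has 9), so 2 is optimal.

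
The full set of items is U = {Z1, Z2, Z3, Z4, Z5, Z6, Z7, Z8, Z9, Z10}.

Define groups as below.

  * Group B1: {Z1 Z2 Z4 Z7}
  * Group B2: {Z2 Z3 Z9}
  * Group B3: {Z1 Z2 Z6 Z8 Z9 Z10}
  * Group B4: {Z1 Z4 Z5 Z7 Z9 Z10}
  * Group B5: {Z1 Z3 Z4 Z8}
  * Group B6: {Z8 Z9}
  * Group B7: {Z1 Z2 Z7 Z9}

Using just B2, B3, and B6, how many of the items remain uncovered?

Union of B2, B3, B6 = {Z1, Z2, Z3, Z6, Z8, Z9, Z10}.
Not covered: Z4, Z5, Z7 — 3 items.

3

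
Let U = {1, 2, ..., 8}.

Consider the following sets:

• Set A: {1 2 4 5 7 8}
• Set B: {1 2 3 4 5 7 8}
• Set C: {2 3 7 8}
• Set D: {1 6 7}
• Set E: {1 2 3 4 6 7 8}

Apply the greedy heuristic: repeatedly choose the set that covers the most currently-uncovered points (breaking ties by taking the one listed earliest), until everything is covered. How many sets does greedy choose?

2

Greedy: pick B (covers 7 new) → pick D (covers 1 new). Total picks: 2.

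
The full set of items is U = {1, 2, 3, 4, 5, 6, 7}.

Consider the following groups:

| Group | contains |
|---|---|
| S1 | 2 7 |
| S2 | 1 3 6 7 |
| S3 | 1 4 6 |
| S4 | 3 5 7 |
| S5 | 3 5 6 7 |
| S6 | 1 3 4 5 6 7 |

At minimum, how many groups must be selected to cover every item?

2

S1 and S6 cover everything between them: the union {1, 2, 3, 4, 5, 6, 7} is all of U.
No single group has all 7 items (the largest, S6, has 6), so 2 is optimal.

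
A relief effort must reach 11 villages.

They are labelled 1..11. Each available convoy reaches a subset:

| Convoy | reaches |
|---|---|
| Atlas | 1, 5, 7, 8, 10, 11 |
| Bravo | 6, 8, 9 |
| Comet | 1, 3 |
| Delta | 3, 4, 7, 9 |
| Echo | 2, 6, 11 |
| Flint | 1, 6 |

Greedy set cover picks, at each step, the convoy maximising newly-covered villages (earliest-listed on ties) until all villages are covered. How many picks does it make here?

Greedy: pick Atlas (covers 6 new) → pick Delta (covers 3 new) → pick Echo (covers 2 new). Total picks: 3.

3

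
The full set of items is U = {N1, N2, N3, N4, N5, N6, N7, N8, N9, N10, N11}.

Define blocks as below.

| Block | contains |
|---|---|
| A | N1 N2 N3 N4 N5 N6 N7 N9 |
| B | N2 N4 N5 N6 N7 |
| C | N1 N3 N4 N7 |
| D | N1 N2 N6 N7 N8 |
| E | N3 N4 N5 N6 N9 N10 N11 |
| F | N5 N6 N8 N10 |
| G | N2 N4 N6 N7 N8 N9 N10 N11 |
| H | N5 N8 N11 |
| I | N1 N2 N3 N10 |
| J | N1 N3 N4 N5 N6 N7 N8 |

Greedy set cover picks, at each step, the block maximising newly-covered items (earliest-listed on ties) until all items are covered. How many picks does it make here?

2

Greedy: pick A (covers 8 new) → pick G (covers 3 new). Total picks: 2.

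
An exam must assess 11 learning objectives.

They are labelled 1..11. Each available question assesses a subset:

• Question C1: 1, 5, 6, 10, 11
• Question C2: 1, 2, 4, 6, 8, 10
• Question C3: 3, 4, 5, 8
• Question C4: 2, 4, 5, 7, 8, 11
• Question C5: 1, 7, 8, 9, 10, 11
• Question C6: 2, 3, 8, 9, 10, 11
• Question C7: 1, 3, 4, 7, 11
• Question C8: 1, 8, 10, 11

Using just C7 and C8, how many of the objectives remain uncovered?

4

Union of C7, C8 = {1, 3, 4, 7, 8, 10, 11}.
Not covered: 2, 5, 6, 9 — 4 objectives.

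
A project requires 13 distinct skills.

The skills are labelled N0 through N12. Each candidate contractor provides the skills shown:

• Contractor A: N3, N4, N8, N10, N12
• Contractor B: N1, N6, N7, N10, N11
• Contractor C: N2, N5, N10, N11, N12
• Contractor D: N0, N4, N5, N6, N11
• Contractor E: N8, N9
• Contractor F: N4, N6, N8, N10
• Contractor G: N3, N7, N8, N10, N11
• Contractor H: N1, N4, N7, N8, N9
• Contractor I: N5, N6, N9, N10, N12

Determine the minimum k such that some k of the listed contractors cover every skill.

4

A and C and D and H together: A ∪ C ∪ D ∪ H = {N0, N1, N2, N3, N4, N5, N6, N7, N8, N9, N10, N11, N12} — every skill is covered.
No 3 of the 9 contractors cover everything (all 84 combinations miss at least one skill), so 4 is optimal.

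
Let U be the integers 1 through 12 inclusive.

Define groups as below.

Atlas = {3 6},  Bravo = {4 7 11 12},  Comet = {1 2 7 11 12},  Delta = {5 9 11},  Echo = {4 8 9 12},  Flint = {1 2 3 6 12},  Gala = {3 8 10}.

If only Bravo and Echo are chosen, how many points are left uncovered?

Union of Bravo, Echo = {4, 7, 8, 9, 11, 12}.
Not covered: 1, 2, 3, 5, 6, 10 — 6 points.

6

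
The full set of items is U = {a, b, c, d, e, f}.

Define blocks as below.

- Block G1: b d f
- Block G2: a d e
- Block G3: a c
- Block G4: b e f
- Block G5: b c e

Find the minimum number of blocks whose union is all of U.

3

Take {G1, G2, G5}. Their union is {a, b, c, d, e, f}, which is all 6 items.
No 2 of the 5 blocks cover everything (all 10 combinations miss at least one item), so 3 is optimal.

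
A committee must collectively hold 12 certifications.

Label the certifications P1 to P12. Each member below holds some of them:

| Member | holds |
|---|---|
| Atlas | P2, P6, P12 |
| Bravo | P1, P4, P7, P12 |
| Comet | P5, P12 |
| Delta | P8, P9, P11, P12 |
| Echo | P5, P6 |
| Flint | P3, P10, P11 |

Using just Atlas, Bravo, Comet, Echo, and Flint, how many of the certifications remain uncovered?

2

Union of Atlas, Bravo, Comet, Echo, Flint = {P1, P2, P3, P4, P5, P6, P7, P10, P11, P12}.
Not covered: P8, P9 — 2 certifications.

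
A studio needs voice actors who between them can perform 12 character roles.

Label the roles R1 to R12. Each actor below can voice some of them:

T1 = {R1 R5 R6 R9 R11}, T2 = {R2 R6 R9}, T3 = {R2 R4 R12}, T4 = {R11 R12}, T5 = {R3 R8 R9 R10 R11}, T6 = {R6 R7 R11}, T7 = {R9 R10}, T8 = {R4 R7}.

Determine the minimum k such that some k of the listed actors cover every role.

4

T1 and T3 and T5 and T6 together: T1 ∪ T3 ∪ T5 ∪ T6 = {R1, R2, R3, R4, R5, R6, R7, R8, R9, R10, R11, R12} — every role is covered.
Only T1 contains R1, so T1 is forced; the remaining 7 roles need at least 3 more actors (each remaining actor adds at most 3) — so at least 4 actors are needed, and 4 is optimal.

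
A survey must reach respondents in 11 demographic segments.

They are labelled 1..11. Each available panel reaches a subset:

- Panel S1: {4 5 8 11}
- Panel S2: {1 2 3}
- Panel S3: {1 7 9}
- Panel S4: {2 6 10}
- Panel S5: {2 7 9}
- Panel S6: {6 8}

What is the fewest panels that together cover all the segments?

4

S1 and S2 and S4 and S5 together: S1 ∪ S2 ∪ S4 ∪ S5 = {1, 2, 3, 4, 5, 6, 7, 8, 9, 10, 11} — every segment is covered.
Only S1 contains 4, so S1 is forced; the remaining 7 segments need at least 3 more panels (each remaining panel adds at most 3) — so at least 4 panels are needed, and 4 is optimal.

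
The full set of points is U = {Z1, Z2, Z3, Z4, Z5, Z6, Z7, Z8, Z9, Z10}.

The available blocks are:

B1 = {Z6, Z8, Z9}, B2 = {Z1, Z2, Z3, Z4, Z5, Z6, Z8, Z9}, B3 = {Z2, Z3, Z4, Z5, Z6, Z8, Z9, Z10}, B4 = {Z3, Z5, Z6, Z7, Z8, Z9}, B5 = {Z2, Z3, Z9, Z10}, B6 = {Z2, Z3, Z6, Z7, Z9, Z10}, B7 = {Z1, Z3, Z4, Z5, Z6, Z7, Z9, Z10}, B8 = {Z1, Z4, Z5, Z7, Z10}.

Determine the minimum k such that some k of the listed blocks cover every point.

B3 and B8 together: B3 ∪ B8 = {Z1, Z2, Z3, Z4, Z5, Z6, Z7, Z8, Z9, Z10} — every point is covered.
No single block has all 10 points (the largest, B2, has 8), so 2 is optimal.

2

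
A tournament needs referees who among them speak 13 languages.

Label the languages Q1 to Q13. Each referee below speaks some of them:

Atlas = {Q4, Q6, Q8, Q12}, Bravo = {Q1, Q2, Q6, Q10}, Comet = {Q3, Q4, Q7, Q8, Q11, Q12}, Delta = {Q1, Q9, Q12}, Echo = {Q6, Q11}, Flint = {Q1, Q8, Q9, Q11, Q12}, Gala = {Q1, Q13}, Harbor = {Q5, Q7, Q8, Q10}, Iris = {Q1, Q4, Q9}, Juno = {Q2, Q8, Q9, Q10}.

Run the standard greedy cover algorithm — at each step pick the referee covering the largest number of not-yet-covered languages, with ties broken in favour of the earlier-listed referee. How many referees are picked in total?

Greedy: pick Comet (covers 6 new) → pick Bravo (covers 4 new) → pick Delta (covers 1 new) → pick Gala (covers 1 new) → pick Harbor (covers 1 new). Total picks: 5.

5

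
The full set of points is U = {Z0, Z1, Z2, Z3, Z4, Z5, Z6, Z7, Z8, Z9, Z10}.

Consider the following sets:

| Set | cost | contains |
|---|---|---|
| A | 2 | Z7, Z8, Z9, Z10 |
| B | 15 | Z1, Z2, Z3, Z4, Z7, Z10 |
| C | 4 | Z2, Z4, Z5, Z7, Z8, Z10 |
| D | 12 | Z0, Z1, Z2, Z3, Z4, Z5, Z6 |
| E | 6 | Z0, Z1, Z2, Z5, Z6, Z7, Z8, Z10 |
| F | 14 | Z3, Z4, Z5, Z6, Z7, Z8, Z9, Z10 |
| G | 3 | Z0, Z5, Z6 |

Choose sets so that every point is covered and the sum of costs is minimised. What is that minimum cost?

A, D together cover every point (A ∪ D = {Z0, Z1, Z2, Z3, Z4, Z5, Z6, Z7, Z8, Z9, Z10}); total cost 2 + 12 = 14.
The greedy pick A, G, C, D costs 21; no covering selection beats 14.

14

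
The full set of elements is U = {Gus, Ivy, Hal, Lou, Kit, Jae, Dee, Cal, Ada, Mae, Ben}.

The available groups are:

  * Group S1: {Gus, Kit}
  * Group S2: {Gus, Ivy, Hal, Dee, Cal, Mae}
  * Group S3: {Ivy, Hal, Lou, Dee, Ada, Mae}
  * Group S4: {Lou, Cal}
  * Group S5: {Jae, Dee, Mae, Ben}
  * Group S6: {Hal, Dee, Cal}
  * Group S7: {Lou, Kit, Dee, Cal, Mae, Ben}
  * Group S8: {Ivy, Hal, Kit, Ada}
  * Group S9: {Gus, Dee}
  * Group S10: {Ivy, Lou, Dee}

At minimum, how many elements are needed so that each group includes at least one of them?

Take H = {Lou, Kit, Dee}. Each listed group contains at least one of these, so H is a hitting set of size 3.
The groups S4, S8, S9 are pairwise disjoint, so any hitting set needs a separate element for each — at least 3. Hence 3 is optimal.

3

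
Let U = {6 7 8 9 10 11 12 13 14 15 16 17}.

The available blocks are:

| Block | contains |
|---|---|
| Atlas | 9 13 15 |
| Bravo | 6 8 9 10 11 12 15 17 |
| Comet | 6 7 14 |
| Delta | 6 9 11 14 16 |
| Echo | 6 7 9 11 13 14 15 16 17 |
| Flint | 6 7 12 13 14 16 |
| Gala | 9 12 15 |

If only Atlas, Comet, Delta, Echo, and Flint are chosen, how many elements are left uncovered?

2

Union of Atlas, Comet, Delta, Echo, Flint = {6, 7, 9, 11, 12, 13, 14, 15, 16, 17}.
Not covered: 8, 10 — 2 elements.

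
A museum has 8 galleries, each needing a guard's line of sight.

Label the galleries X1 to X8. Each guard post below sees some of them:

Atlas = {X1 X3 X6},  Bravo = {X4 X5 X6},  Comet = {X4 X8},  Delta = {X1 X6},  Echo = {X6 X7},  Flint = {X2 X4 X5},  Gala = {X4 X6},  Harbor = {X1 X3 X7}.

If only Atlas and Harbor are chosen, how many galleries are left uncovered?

4

Union of Atlas, Harbor = {X1, X3, X6, X7}.
Not covered: X2, X4, X5, X8 — 4 galleries.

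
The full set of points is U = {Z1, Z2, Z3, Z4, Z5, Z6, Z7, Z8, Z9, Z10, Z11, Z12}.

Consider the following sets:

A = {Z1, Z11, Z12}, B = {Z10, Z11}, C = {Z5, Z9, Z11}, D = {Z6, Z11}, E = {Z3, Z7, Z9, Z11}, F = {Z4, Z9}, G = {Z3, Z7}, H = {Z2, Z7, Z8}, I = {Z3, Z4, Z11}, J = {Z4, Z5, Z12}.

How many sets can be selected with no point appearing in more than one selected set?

3

D, F, G are pairwise disjoint (D={Z6,Z11}; F={Z4,Z9}; G={Z3,Z7}).
Every remaining set overlaps one of these, and no 4 of the listed sets are pairwise disjoint, so 3 is the maximum.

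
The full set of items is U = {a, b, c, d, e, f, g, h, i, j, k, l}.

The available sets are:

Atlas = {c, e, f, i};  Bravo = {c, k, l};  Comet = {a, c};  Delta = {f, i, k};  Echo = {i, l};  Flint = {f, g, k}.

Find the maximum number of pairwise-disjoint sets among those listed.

3

Comet, Echo, Flint are pairwise disjoint (Comet={a,c}; Echo={i,l}; Flint={f,g,k}).
Every remaining set overlaps one of these, and no 4 of the listed sets are pairwise disjoint, so 3 is the maximum.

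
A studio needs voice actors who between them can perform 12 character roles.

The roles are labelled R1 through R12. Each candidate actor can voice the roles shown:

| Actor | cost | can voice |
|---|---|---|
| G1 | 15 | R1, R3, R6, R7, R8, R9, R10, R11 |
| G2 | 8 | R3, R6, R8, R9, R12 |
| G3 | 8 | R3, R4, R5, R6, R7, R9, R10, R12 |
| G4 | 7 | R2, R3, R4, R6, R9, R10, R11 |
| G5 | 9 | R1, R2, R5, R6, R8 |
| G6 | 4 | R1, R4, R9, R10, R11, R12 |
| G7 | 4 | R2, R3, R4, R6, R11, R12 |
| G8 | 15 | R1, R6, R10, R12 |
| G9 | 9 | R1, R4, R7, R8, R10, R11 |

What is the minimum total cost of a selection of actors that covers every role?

21

G3, G7, G9 together cover every role (G3 ∪ G7 ∪ G9 = {R1, R2, R3, R4, R5, R6, R7, R8, R9, R10, R11, R12}); total cost 8 + 4 + 9 = 21.
The greedy pick G6, G7, G3, G2 costs 24; no covering selection beats 21.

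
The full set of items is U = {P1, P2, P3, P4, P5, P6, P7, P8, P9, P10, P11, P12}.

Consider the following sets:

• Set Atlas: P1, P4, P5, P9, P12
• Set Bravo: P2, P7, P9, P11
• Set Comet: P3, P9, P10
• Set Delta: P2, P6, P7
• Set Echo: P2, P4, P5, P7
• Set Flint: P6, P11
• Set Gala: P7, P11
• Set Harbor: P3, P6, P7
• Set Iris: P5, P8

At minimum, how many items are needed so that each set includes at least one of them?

4

Take H = {P5, P6, P7, P10}. Each listed set contains at least one of these, so H is a hitting set of size 4.
No choice of 3 items meets every set, so 4 is the minimum.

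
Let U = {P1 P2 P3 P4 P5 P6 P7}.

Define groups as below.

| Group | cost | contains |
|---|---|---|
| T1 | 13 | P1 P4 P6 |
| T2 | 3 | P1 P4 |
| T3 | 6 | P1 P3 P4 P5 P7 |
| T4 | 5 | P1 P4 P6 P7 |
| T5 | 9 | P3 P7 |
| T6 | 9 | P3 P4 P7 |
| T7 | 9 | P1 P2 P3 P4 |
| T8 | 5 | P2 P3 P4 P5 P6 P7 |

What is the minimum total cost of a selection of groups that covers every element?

8

T2, T8 together cover every element (T2 ∪ T8 = {P1, P2, P3, P4, P5, P6, P7}); total cost 3 + 5 = 8.
No covering selection has total cost below 8.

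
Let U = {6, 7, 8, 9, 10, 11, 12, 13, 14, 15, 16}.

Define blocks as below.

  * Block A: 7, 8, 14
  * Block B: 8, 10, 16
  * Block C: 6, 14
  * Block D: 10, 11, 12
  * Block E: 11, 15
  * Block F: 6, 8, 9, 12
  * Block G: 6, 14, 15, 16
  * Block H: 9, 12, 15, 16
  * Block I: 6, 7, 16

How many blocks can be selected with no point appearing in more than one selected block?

3

B, C, E are pairwise disjoint (B={8,10,16}; C={6,14}; E={11,15}).
Every remaining block overlaps one of these, and no 4 of the listed blocks are pairwise disjoint, so 3 is the maximum.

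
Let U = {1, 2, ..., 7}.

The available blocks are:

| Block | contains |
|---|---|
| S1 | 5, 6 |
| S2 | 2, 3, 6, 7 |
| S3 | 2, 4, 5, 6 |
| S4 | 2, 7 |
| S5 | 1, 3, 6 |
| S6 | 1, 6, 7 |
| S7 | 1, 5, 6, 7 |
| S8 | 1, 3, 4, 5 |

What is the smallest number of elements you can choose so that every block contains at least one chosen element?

3

H = {1, 5, 7} meets every block (each contains at least one member of H), and |H| = 3.
No choice of 2 elements meets every block, so 3 is the minimum.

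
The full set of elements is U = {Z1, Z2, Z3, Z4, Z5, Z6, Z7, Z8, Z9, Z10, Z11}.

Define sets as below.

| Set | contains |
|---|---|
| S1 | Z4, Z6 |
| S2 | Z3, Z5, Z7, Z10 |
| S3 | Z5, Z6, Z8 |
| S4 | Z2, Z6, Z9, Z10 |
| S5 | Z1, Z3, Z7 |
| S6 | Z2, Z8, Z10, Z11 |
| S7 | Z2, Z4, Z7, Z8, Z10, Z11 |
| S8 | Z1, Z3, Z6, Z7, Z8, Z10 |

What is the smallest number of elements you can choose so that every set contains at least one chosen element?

Take H = {Z2, Z3, Z6}. Each listed set contains at least one of these, so H is a hitting set of size 3.
The sets S1, S5, S6 are pairwise disjoint, so any hitting set needs a separate element for each — at least 3. Hence 3 is optimal.

3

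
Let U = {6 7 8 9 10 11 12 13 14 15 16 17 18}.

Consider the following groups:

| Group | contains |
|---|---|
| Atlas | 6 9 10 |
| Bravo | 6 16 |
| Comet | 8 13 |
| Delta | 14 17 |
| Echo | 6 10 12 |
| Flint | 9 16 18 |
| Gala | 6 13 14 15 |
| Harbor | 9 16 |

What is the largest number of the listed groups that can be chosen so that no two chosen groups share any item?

4

Comet, Delta, Echo, Flint are pairwise disjoint (Comet={8,13}; Delta={14,17}; Echo={6,10,12}; Flint={9,16,18}).
Every remaining group overlaps one of these, and no 5 of the listed groups are pairwise disjoint, so 4 is the maximum.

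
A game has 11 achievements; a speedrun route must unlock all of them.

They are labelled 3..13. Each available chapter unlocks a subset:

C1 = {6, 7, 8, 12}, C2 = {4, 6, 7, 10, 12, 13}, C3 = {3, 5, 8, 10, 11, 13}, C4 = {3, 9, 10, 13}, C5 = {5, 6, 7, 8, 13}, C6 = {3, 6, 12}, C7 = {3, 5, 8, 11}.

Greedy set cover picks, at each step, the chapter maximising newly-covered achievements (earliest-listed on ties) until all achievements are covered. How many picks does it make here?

3

Greedy: pick C2 (covers 6 new) → pick C3 (covers 4 new) → pick C4 (covers 1 new). Total picks: 3.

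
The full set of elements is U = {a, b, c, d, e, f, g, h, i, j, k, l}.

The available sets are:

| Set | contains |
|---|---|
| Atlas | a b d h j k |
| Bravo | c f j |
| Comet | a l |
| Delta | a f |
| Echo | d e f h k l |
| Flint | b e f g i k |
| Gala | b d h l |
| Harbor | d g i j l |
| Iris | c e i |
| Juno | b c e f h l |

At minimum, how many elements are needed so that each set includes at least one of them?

T = {b, e, f, l} meets every set (each contains at least one member of T), and |T| = 4.
No choice of 3 elements meets every set, so 4 is the minimum.

4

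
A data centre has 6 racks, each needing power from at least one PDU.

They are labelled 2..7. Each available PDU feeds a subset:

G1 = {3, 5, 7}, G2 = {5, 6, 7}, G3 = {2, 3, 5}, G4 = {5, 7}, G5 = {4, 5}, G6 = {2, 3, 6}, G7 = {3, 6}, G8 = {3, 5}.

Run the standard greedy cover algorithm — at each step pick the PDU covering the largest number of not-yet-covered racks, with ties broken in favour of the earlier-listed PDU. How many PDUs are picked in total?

Greedy: pick G1 (covers 3 new) → pick G6 (covers 2 new) → pick G5 (covers 1 new). Total picks: 3.

3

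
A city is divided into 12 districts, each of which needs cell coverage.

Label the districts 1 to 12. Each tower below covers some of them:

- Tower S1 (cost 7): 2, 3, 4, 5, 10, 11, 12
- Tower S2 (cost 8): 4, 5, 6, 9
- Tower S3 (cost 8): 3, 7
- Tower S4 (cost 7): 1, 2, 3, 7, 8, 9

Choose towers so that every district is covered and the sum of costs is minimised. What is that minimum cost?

S1, S2, S4 together cover every district (S1 ∪ S2 ∪ S4 = {1, 2, 3, 4, 5, 6, 7, 8, 9, 10, 11, 12}); total cost 7 + 8 + 7 = 22.
No covering selection has total cost below 22.

22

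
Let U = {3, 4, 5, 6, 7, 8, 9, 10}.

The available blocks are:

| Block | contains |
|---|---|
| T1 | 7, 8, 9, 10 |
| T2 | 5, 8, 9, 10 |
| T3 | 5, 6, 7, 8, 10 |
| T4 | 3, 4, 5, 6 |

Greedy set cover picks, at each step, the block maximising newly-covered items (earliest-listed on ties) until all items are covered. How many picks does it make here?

Greedy: pick T3 (covers 5 new) → pick T4 (covers 2 new) → pick T1 (covers 1 new). Total picks: 3.
(The true minimum cover uses only 2 blocks, so greedy is not optimal here.)

3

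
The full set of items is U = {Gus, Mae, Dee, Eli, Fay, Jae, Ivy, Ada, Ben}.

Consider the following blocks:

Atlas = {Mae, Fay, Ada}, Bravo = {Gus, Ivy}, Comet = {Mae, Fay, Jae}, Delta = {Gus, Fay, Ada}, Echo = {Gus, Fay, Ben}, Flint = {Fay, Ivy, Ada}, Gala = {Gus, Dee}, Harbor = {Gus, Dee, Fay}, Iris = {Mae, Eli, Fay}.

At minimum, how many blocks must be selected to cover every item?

Take {Comet, Echo, Flint, Gala, Iris}. Their union is {Gus, Mae, Dee, Eli, Fay, Jae, Ivy, Ada, Ben}, which is all 9 items.
No 4 of the 9 blocks cover everything (all 126 combinations miss at least one item), so 5 is optimal.

5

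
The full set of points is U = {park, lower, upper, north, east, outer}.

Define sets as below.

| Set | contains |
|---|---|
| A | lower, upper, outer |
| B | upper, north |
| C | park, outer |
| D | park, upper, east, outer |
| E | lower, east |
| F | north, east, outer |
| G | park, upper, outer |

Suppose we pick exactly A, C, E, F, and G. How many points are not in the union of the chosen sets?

Union of A, C, E, F, G = {park, lower, upper, north, east, outer} — that's every point, so 0 are uncovered.

0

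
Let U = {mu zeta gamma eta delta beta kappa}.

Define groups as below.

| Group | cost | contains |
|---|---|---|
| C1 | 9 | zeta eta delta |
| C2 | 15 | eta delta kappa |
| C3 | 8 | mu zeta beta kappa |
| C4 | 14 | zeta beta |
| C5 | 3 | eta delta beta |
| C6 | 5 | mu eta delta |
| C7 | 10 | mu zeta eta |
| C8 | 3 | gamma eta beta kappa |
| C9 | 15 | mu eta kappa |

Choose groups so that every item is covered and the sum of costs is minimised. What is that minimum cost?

14

C3, C5, C8 together cover every item (C3 ∪ C5 ∪ C8 = {mu, zeta, gamma, eta, delta, beta, kappa}); total cost 8 + 3 + 3 = 14.
The greedy pick C8, C6, C3 costs 16; no covering selection beats 14.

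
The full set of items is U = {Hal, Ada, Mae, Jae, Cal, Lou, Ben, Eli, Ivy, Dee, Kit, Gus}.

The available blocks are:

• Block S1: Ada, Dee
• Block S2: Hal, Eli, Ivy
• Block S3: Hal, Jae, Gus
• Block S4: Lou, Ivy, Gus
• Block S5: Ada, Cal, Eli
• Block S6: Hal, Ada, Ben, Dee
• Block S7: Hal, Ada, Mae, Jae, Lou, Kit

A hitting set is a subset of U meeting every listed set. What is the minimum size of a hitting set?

3

Take H = {Ada, Jae, Ivy}. Each listed block contains at least one of these, so H is a hitting set of size 3.
No choice of 2 items meets every block, so 3 is the minimum.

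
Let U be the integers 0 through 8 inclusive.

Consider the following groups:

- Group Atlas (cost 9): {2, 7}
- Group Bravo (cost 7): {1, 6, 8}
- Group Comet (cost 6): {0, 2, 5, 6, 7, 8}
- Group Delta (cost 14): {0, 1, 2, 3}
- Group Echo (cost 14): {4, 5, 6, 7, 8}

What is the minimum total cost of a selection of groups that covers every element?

28

Delta, Echo together cover every element (Delta ∪ Echo = {0, 1, 2, 3, 4, 5, 6, 7, 8}); total cost 14 + 14 = 28.
The greedy pick Comet, Bravo, Delta, Echo costs 41; no covering selection beats 28.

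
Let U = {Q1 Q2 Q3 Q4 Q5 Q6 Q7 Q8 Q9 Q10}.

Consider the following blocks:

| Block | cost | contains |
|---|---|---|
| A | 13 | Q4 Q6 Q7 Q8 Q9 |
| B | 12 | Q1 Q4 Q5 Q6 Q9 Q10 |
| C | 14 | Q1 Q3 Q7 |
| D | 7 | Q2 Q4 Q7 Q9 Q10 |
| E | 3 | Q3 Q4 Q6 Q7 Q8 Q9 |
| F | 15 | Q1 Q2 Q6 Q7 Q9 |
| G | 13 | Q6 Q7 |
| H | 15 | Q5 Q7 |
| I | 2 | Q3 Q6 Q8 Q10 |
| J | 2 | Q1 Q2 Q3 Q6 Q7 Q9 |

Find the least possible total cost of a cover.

B, I, J together cover every element (B ∪ I ∪ J = {Q1, Q2, Q3, Q4, Q5, Q6, Q7, Q8, Q9, Q10}); total cost 12 + 2 + 2 = 16.
The greedy pick J, I, E, B costs 19; no covering selection beats 16.

16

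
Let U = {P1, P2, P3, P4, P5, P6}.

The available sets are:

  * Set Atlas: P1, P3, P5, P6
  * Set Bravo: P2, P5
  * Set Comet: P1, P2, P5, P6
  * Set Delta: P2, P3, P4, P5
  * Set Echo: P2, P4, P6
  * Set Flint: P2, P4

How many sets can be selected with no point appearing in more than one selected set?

Atlas, Flint are pairwise disjoint (Atlas={P1,P3,P5,P6}; Flint={P2,P4}).
Every remaining set overlaps one of these, and no 3 of the listed sets are pairwise disjoint, so 2 is the maximum.

2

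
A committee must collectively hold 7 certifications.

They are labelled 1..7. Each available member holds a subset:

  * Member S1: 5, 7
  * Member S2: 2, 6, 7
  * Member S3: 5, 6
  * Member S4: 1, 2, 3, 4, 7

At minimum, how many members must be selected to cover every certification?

Take {S3, S4}. Their union is {1, 2, 3, 4, 5, 6, 7}, which is all 7 certifications.
No single member has all 7 certifications (the largest, S4, has 5), so 2 is optimal.

2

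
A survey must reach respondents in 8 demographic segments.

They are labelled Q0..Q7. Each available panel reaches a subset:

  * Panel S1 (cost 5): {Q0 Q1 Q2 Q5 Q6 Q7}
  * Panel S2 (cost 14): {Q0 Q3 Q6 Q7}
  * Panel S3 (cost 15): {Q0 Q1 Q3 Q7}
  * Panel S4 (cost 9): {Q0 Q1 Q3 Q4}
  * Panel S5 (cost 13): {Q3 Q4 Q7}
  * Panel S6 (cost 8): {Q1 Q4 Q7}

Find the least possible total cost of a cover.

14

S1, S4 together cover every segment (S1 ∪ S4 = {Q0, Q1, Q2, Q3, Q4, Q5, Q6, Q7}); total cost 5 + 9 = 14.
No covering selection has total cost below 14.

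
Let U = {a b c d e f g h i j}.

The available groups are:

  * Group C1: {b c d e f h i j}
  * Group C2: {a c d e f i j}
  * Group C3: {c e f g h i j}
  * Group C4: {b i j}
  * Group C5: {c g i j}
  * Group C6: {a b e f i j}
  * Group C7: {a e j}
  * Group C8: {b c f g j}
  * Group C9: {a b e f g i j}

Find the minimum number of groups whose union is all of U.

Take {C1, C9}. Their union is {a, b, c, d, e, f, g, h, i, j}, which is all 10 elements.
No single group has all 10 elements (the largest, C1, has 8), so 2 is optimal.

2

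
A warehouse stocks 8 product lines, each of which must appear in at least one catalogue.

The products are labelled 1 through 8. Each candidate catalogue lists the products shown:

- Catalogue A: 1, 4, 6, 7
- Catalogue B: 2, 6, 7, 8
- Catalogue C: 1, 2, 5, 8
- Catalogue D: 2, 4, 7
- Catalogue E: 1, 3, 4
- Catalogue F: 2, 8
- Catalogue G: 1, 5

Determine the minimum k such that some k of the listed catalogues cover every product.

3

Take {B, E, G}. Their union is {1, 2, 3, 4, 5, 6, 7, 8}, which is all 8 products.
Only E contains 3, so E is forced; the remaining 5 products need at least 2 more catalogues (each remaining catalogue adds at most 4) — so at least 3 catalogues are needed, and 3 is optimal.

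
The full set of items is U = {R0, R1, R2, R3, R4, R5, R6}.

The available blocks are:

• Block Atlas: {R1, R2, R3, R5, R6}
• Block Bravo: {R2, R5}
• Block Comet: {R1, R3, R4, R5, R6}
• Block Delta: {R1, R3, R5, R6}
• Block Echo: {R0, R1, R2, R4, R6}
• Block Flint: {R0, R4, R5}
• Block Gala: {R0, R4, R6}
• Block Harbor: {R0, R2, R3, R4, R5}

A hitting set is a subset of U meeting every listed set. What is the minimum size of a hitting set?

2

The 2 items {R5, R6} hit every block.
The blocks Bravo, Gala are pairwise disjoint, so any hitting set needs a separate item for each — at least 2. Hence 2 is optimal.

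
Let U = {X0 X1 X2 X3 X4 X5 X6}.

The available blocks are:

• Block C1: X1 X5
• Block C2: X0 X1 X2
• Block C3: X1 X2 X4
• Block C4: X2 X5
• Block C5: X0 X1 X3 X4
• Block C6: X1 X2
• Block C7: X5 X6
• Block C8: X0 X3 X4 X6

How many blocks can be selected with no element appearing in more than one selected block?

C6, C7 are pairwise disjoint (C6={X1,X2}; C7={X5,X6}).
Every remaining block overlaps one of these, and no 3 of the listed blocks are pairwise disjoint, so 2 is the maximum.

2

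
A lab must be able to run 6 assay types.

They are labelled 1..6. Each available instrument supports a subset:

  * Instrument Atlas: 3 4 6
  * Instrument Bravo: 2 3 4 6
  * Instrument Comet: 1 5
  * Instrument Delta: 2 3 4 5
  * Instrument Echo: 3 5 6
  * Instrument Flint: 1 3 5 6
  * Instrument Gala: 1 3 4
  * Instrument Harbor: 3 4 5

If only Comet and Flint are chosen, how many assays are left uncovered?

2

Union of Comet, Flint = {1, 3, 5, 6}.
Not covered: 2, 4 — 2 assays.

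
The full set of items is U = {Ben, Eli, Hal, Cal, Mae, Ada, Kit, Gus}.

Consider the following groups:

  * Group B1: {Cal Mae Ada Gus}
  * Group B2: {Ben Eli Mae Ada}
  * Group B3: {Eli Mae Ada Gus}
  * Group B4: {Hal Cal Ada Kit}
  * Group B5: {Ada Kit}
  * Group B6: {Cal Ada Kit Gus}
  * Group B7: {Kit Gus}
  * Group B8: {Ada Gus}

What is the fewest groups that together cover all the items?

Take {B2, B4, B8}. Their union is {Ben, Eli, Hal, Cal, Mae, Ada, Kit, Gus}, which is all 8 items.
Only B2 contains Ben, so B2 is forced; the remaining 4 items need at least 2 more groups (each remaining group adds at most 3) — so at least 3 groups are needed, and 3 is optimal.

3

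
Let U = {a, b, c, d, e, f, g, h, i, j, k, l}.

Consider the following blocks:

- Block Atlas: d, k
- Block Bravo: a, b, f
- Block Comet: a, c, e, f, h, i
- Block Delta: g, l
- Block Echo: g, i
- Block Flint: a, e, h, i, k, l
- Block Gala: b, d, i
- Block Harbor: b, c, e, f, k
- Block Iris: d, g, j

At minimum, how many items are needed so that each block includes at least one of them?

4

The 4 items {d, f, g, h} hit every block.
No choice of 3 items meets every block, so 4 is the minimum.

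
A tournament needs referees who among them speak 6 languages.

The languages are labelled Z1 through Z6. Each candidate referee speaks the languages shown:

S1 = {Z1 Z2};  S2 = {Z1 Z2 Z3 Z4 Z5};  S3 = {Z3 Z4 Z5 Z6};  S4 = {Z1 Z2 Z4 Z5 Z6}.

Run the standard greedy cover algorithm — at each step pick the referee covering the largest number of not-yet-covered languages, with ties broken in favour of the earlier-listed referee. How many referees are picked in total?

2

Greedy: pick S2 (covers 5 new) → pick S3 (covers 1 new). Total picks: 2.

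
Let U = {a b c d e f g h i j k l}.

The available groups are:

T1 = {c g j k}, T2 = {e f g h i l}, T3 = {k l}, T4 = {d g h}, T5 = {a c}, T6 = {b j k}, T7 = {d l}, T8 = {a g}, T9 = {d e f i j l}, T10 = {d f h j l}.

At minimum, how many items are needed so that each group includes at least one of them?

4

Take T = {a, d, k, l}. Each listed group contains at least one of these, so T is a hitting set of size 4.
No choice of 3 items meets every group, so 4 is the minimum.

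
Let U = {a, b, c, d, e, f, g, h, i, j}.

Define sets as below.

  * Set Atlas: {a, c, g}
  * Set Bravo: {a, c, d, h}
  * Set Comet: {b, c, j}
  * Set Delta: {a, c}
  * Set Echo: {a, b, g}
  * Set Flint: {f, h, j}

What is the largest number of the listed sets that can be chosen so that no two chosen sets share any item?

2

Atlas, Flint are pairwise disjoint (Atlas={a,c,g}; Flint={f,h,j}).
Every remaining set overlaps one of these, and no 3 of the listed sets are pairwise disjoint, so 2 is the maximum.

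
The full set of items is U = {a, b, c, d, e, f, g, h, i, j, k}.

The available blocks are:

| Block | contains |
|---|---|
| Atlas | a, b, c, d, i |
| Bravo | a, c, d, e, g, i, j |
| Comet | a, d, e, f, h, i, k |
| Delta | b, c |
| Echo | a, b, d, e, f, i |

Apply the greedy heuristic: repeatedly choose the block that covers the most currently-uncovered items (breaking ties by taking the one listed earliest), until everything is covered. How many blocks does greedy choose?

3

Greedy: pick Bravo (covers 7 new) → pick Comet (covers 3 new) → pick Atlas (covers 1 new). Total picks: 3.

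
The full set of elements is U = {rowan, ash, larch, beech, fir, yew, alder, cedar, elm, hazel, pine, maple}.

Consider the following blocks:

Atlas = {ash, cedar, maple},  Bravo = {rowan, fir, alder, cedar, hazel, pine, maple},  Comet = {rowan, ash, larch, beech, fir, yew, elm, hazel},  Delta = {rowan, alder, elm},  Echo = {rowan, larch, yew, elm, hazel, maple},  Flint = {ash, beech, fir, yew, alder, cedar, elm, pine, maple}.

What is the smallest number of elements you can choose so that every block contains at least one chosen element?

2

H = {elm, maple} meets every block (each contains at least one member of H), and |H| = 2.
The blocks Atlas, Delta are pairwise disjoint, so any hitting set needs a separate element for each — at least 2. Hence 2 is optimal.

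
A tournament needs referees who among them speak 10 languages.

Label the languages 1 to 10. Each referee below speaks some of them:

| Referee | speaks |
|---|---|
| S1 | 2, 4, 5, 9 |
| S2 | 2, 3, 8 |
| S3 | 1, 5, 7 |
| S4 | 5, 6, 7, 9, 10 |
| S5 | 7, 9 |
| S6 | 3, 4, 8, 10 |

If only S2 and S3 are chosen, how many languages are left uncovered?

Union of S2, S3 = {1, 2, 3, 5, 7, 8}.
Not covered: 4, 6, 9, 10 — 4 languages.

4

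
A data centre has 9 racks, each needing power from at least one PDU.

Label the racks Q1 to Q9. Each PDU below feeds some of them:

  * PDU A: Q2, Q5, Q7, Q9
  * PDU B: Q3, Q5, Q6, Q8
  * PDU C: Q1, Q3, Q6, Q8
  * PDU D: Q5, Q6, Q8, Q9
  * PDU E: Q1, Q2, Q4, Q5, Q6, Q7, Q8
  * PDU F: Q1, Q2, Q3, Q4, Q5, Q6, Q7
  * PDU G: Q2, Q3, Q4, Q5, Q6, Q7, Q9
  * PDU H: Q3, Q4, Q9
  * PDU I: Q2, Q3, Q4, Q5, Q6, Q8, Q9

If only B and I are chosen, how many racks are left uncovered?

2

Union of B, I = {Q2, Q3, Q4, Q5, Q6, Q8, Q9}.
Not covered: Q1, Q7 — 2 racks.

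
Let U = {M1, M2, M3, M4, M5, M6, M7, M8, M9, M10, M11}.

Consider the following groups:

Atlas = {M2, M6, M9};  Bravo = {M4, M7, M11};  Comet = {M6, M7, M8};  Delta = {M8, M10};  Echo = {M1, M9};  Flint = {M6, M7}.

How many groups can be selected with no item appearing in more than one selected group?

Atlas, Bravo, Delta are pairwise disjoint (Atlas={M2,M6,M9}; Bravo={M4,M7,M11}; Delta={M8,M10}).
Every remaining group overlaps one of these, and no 4 of the listed groups are pairwise disjoint, so 3 is the maximum.

3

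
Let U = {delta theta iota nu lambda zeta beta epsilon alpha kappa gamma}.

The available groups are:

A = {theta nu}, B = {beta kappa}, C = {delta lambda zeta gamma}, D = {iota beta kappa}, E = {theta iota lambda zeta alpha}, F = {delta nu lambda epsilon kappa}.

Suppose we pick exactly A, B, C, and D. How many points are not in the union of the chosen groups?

2

Union of A, B, C, D = {delta, theta, iota, nu, lambda, zeta, beta, kappa, gamma}.
Not covered: epsilon, alpha — 2 points.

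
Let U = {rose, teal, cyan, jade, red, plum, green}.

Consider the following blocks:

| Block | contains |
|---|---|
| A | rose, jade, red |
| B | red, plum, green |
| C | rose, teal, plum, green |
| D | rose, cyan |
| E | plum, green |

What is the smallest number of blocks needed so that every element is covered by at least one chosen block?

A and C and D together: A ∪ C ∪ D = {rose, teal, cyan, jade, red, plum, green} — every element is covered.
Only C contains teal, so C is forced; the remaining 3 elements need at least 2 more blocks (each remaining block adds at most 2) — so at least 3 blocks are needed, and 3 is optimal.

3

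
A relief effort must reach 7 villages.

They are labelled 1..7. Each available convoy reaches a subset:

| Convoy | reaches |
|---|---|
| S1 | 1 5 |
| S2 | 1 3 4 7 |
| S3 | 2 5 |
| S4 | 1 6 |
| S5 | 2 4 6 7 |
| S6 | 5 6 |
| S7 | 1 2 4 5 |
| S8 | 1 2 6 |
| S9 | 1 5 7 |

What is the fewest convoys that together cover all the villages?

S2 and S3 and S8 together: S2 ∪ S3 ∪ S8 = {1, 2, 3, 4, 5, 6, 7} — every village is covered.
Only S2 contains 3, so S2 is forced; the remaining 3 villages need at least 2 more convoys (each remaining convoy adds at most 2) — so at least 3 convoys are needed, and 3 is optimal.

3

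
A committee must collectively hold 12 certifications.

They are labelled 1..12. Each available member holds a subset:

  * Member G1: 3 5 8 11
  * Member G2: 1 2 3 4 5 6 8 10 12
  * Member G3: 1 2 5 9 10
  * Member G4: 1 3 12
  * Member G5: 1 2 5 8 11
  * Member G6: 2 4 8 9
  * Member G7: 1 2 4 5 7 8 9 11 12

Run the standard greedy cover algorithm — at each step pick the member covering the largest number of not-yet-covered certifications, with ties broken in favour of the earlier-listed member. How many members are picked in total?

Greedy: pick G2 (covers 9 new) → pick G7 (covers 3 new). Total picks: 2.

2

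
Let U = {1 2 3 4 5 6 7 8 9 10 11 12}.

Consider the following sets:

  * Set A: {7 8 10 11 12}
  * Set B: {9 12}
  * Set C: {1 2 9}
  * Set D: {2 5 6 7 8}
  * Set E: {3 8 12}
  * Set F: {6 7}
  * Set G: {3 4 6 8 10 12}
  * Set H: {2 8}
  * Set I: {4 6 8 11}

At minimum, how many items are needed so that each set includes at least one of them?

3

The 3 items {2, 6, 12} hit every set.
The sets C, E, F are pairwise disjoint, so any hitting set needs a separate item for each — at least 3. Hence 3 is optimal.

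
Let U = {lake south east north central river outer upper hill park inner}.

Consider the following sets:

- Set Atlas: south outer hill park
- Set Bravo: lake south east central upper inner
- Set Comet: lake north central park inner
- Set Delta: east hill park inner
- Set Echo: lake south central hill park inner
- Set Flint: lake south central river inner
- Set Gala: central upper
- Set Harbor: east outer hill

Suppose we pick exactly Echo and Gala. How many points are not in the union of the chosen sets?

Union of Echo, Gala = {lake, south, central, upper, hill, park, inner}.
Not covered: east, north, river, outer — 4 points.

4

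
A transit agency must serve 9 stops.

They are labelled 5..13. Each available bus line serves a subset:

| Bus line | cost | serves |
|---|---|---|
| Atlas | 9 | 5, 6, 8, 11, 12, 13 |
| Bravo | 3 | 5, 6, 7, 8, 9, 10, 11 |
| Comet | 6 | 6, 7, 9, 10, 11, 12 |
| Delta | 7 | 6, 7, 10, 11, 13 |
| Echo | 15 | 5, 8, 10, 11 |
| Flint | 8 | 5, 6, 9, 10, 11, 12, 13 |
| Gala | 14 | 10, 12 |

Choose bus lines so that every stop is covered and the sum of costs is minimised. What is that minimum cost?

11

Bravo, Flint together cover every stop (Bravo ∪ Flint = {5, 6, 7, 8, 9, 10, 11, 12, 13}); total cost 3 + 8 = 11.
No covering selection has total cost below 11.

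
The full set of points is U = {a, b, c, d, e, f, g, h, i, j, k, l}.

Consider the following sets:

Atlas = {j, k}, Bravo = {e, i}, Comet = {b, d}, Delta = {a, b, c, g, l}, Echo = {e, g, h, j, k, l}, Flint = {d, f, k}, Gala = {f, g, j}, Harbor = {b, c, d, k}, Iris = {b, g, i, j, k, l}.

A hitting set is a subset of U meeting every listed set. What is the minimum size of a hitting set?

4

T = {a, d, e, j} meets every set (each contains at least one member of T), and |T| = 4.
No choice of 3 points meets every set, so 4 is the minimum.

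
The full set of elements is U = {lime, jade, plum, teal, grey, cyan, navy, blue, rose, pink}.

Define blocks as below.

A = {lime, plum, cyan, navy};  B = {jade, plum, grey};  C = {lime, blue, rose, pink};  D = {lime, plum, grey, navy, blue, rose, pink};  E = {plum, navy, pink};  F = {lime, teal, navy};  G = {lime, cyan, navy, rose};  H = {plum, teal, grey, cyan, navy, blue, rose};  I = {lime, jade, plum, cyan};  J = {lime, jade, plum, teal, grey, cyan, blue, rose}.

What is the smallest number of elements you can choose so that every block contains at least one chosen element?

The 2 elements {lime, plum} hit every block.
The blocks B, C are pairwise disjoint, so any hitting set needs a separate element for each — at least 2. Hence 2 is optimal.

2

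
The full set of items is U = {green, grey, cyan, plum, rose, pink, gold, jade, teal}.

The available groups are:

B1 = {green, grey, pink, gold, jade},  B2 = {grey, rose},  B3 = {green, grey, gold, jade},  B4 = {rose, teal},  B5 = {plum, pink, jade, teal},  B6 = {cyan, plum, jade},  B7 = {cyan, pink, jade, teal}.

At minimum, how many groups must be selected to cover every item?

Take {B1, B4, B6}. Their union is {green, grey, cyan, plum, rose, pink, gold, jade, teal}, which is all 9 items.
No 2 of the 7 groups cover everything (all 21 combinations miss at least one item), so 3 is optimal.

3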